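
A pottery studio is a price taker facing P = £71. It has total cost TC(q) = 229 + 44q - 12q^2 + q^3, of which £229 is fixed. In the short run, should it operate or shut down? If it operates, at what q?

Produce at q = 9

Strip out fixed cost: VC = 44q - 12q^2 + q^3. Then AVC = 44 - 12q + q^2 and MC = 44 - 24q + 3q^2.
AVC hits its minimum where MC = AVC, at q = 6, giving min AVC = 44 - 12·6 + 6^2 = £8.
Because £71 ≥ £8, revenue can cover variable cost; the firm operates.
Solving P = MC: -27 - 24q + 3q^2 = 0 ⇒ q = -1 or 9. On the upward-sloping branch, q* = 9.
Check: AVC at q = 9 is £17 ≤ P, so revenue covers variable cost.
Profit = P·q − TC = 71·9 − 382 = £257.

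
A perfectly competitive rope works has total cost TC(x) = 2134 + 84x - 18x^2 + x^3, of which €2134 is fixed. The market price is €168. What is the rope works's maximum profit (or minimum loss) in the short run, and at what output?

Profit = -€174 at x = 14

AVC = 84 - 18x + x^2 has its minimum €3 at x = 9; price €168 clears that bar, so the firm operates.
MC = 84 - 36x + 3x^2. Setting P = MC and taking the root on the rising branch gives x* = 14.
TR = 168·14 = 2352. TC = 2134 + 392 = 2526. Profit = 2352 − 2526 = -€174.
Shutting down would mean losing the fixed cost of €2134, so operating at a loss of €174 is better by €1960.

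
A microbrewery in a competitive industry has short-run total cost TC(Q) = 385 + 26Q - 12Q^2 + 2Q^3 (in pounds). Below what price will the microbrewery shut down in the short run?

The shutdown price is the minimum of AVC. VC = 26Q - 12Q^2 + 2Q^3, so AVC = 26 - 12Q + 2Q^2.
At the minimum of AVC, MC = AVC. MC = 26 - 24Q + 6Q^2; setting MC = AVC gives 4Q^2 - 12Q = 0, so Q = 3. min AVC = 8.
For P < £8 the firm produces nothing.

£8 per unit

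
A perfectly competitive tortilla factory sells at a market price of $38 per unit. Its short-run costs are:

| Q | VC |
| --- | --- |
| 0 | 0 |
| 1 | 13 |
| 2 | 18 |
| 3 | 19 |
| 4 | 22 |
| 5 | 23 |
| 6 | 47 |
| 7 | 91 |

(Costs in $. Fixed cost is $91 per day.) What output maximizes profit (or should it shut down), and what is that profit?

Q = 6; profit = $90

Tabulate TR − TC: Q=0: -91; Q=1: -66; Q=2: -33; Q=3: 4; Q=4: 39; Q=5: 76; Q=6: 90; Q=7: 84.
Profit is maximized at Q = 6. AVC there is 47/6 = $7.83 ≤ P, so producing beats shutting down (which would give -$91).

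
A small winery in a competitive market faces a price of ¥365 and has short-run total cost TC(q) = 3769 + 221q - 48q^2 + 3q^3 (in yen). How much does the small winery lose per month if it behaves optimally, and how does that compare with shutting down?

AVC = 221 - 48q + 3q^2 has its minimum ¥29 at q = 8; price ¥365 clears that bar, so the firm operates.
MC = 221 - 96q + 9q^2. Setting P = MC and taking the root on the rising branch gives q* = 12.
TR = 365·12 = 4380. TC = 3769 + 924 = 4693. Profit = 4380 − 4693 = -¥313.
That loss of ¥313 beats the ¥3769 the firm would lose by shutting down; producing recovers ¥3456 of fixed cost.

Profit = -¥313 at q = 12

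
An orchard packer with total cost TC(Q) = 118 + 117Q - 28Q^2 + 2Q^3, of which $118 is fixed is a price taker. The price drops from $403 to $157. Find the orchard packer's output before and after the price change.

Output falls from 13 to 10

MC = 117 - 56Q + 6Q^2; the shutdown threshold is min AVC = $19 (at Q = 7).
At P = $403 ≥ min AVC, set P = MC on the rising branch: Q = 13.
At P = $157 ≥ min AVC, set P = MC: Q = 10. The firm stays open but cuts output.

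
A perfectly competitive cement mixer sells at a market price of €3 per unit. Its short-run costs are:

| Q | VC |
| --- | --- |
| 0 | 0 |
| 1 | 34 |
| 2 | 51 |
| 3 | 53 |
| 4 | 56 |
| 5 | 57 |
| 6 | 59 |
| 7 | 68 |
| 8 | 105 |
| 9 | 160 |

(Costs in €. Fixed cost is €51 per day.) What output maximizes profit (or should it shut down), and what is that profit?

Tabulate TR − TC: Q=0: -51; Q=1: -82; Q=2: -96; Q=3: -95; Q=4: -95; Q=5: -93; Q=6: -92; Q=7: -98; Q=8: -132; Q=9: -184.
Profit is highest at Q = 0. Equivalently, the lowest AVC in the table is 68/7 ≈ €9.71 at Q = 7, and P = €3 falls below it — price never covers variable cost, so the firm shuts down and loses only its fixed cost.

Q = 0 (shut down); profit = -€51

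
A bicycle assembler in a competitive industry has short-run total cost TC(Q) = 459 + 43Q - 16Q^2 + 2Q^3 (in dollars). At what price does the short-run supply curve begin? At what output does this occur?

The shutdown price is the minimum of AVC. VC = 43Q - 16Q^2 + 2Q^3, so AVC = 43 - 16Q + 2Q^2.
At the minimum of AVC, MC = AVC. MC = 43 - 32Q + 6Q^2; setting MC = AVC gives 4Q^2 - 16Q = 0, so Q = 4. min AVC = 11.
So the shutdown price is $11.

$11 per unit, at Q = 4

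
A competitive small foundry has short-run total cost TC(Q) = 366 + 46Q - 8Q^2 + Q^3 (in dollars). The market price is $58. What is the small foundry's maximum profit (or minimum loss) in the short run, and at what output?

Profit = -$222 at Q = 6

AVC = 46 - 8Q + Q^2 has its minimum $30 at Q = 4; price $58 clears that bar, so the firm operates.
MC = 46 - 16Q + 3Q^2. Setting P = MC and taking the root on the rising branch gives Q* = 6.
TR = 58·6 = 348. TC = 366 + 204 = 570. Profit = 348 − 570 = -$222.
By producing, the firm covers all variable cost plus $144 of fixed cost; shutting down would lose the full $366.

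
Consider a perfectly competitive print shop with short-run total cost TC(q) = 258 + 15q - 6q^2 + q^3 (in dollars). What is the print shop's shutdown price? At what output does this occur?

The shutdown price is the minimum of AVC. VC = 15q - 6q^2 + q^3, so AVC = 15 - 6q + q^2.
dAVC/dq = -6 + 2q = 0 gives q = 3. min AVC = 15 - 6·3 + 3^2 = 6.
The firm shuts down for any P below $6.

$6 per unit, at q = 3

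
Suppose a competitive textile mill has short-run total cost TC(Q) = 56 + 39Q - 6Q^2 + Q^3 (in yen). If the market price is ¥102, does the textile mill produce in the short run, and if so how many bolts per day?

Produce at Q = 7

From TC, MC = TC'(Q) = 39 - 12Q + 3Q^2 and AVC = VC/Q = 39 - 6Q + Q^2.
AVC hits its minimum where MC = AVC, at Q = 3, giving min AVC = 39 - 6·3 + 3^2 = ¥30.
P = ¥102 exceeds min AVC = ¥30, so the firm stays open.
P = MC gives -63 - 12Q + 3Q^2 = 0, with roots -3 and 7. Take the larger (rising MC): Q* = 7.
Check: AVC at Q = 7 is ¥46 ≤ P, so revenue covers variable cost.
Profit = P·Q − TC = 102·7 − 378 = ¥336.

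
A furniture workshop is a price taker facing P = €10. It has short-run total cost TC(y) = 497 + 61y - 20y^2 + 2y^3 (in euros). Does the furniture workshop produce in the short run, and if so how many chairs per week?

Shut down

Variable cost is VC = 61y - 20y^2 + 2y^3, so AVC = VC/y = 61 - 20y + 2y^2 and MC = dTC/dy = 61 - 40y + 6y^2.
The AVC parabola has its vertex at y = 20/4 = 5, where AVC = 61 - 20·5 + 2·5^2 = €11.
With P < min AVC (€10 < €11), every unit sold adds to the loss.
Shutting down limits the loss to fixed cost, €497.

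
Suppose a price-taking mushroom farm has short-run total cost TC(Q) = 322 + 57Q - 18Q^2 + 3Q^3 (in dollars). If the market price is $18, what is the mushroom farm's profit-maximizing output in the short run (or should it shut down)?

Variable cost is VC = 57Q - 18Q^2 + 3Q^3, so AVC = VC/Q = 57 - 18Q + 3Q^2 and MC = dTC/dQ = 57 - 36Q + 9Q^2.
AVC is minimized where dAVC/dQ = -18 + 6Q = 0, at Q = 3; min AVC = 57 - 18·3 + 3·3^2 = $30.
P = $18 lies below min AVC = $30; no output level covers variable cost.
Shutting down limits the loss to fixed cost, $322.

Shut down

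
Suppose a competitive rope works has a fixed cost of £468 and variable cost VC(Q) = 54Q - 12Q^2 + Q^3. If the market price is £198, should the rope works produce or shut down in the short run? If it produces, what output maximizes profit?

Variable cost is VC = 54Q - 12Q^2 + Q^3, so AVC = VC/Q = 54 - 12Q + Q^2 and MC = dTC/dQ = 54 - 24Q + 3Q^2.
The AVC parabola has its vertex at Q = 12/2 = 6, where AVC = 54 - 12·6 + 6^2 = £18.
P = £198 exceeds min AVC = £18, so the firm stays open.
Solving P = MC: -144 - 24Q + 3Q^2 = 0 ⇒ Q = -4 or 12. On the upward-sloping branch, Q* = 12.
Check: AVC at Q = 12 is £54 ≤ P, so revenue covers variable cost.
Profit = P·Q − TC = 198·12 − 1116 = £1260.

Produce at Q = 12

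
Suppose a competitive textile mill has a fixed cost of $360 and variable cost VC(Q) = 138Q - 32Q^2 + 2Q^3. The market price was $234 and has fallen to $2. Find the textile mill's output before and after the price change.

MC = 138 - 64Q + 6Q^2; the shutdown threshold is min AVC = $10 (at Q = 8).
With P = $234 above the shutdown price, P = MC gives Q = 12.
At P = $2 < min AVC = $10, price no longer covers variable cost at any output, so the firm shuts down: Q = 0.

Output falls from 12 to 0 (the firm shuts down)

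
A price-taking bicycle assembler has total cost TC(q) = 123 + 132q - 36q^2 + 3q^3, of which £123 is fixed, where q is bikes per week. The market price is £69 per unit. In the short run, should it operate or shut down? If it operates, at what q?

From TC, MC = TC'(q) = 132 - 72q + 9q^2 and AVC = VC/q = 132 - 36q + 3q^2.
AVC hits its minimum where MC = AVC, at q = 6, giving min AVC = 132 - 36·6 + 3·6^2 = £24.
P = £69 exceeds min AVC = £24, so the firm stays open.
Solving P = MC: 63 - 72q + 9q^2 = 0 ⇒ q = 1 or 7. On the upward-sloping branch, q* = 7.
Check: AVC at q = 7 is £27 ≤ P, so revenue covers variable cost.
Profit = P·q − TC = 69·7 − 312 = £171.

Produce at q = 7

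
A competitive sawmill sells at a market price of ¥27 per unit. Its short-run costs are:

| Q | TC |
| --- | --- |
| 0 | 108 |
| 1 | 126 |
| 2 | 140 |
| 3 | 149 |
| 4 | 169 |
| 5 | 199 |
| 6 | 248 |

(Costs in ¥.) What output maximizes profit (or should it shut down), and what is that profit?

Q = 4; profit = -¥61

Profit at each row (π = 27Q − TC): Q=0: -108; Q=1: -99; Q=2: -86; Q=3: -68; Q=4: -61; Q=5: -64; Q=6: -86.
Profit is maximized at Q = 4. AVC there is 61/4 = ¥15.25 ≤ P, so producing beats shutting down (which would give -¥108).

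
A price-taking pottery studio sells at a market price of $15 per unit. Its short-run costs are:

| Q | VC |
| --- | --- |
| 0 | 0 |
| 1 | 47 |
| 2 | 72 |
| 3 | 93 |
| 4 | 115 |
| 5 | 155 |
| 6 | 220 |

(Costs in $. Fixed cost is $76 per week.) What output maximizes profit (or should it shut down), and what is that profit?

Profit at each row (π = 15Q − TC): Q=0: -76; Q=1: -108; Q=2: -118; Q=3: -124; Q=4: -131; Q=5: -156; Q=6: -206.
Profit is highest at Q = 0. Equivalently, the lowest AVC in the table is 115/4 ≈ $28.75 at Q = 4, and P = $15 falls below it — price never covers variable cost, so the firm shuts down and loses only its fixed cost.

Q = 0 (shut down); profit = -$76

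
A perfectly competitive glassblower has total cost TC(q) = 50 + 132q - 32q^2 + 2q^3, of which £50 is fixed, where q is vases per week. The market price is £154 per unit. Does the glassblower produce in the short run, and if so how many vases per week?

From TC, MC = TC'(q) = 132 - 64q + 6q^2 and AVC = VC/q = 132 - 32q + 2q^2.
AVC hits its minimum where MC = AVC, at q = 8, giving min AVC = 132 - 32·8 + 2·8^2 = £4.
Because £154 ≥ £4, revenue can cover variable cost; the firm operates.
P = MC gives -22 - 64q + 6q^2 = 0, with roots -1/3 and 11. Take the larger (rising MC): q* = 11.
Check: AVC at q = 11 is £22 ≤ P, so revenue covers variable cost.
Profit = P·q − TC = 154·11 − 292 = £1402.

Produce at q = 11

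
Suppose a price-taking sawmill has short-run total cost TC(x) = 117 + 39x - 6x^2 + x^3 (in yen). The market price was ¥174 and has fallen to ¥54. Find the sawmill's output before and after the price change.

AVC = 39 - 6x + x^2, minimized at x = 3 where min AVC = ¥30. MC = 39 - 12x + 3x^2.
With P = ¥174 above the shutdown price, P = MC gives x = 9.
At P = ¥54 ≥ min AVC, set P = MC: x = 5. The firm stays open but cuts output.

Output falls from 9 to 5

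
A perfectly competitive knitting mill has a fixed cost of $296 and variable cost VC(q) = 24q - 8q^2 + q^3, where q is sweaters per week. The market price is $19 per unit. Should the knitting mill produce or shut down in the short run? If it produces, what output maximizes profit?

Produce at q = 5

From TC, MC = TC'(q) = 24 - 16q + 3q^2 and AVC = VC/q = 24 - 8q + q^2.
AVC hits its minimum where MC = AVC, at q = 4, giving min AVC = 24 - 8·4 + 4^2 = $8.
Because $19 ≥ $8, revenue can cover variable cost; the firm operates.
Set P = MC: 19 = 24 - 16q + 3q^2 → 5 - 16q + 3q^2 = 0. The roots are q = 1/3 and q = 5; the profit-maximizing output is on the rising part of MC, so q* = 5.
Check: AVC at q = 5 is $9 ≤ P, so revenue covers variable cost.
Profit = P·q − TC = 19·5 − 341 = -$246, a loss, but smaller than the $296 fixed cost the firm would lose by shutting down.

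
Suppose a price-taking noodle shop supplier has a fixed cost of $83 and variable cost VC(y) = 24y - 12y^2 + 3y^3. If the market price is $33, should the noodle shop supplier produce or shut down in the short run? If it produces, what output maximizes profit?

Produce at y = 3

Variable cost is VC = 24y - 12y^2 + 3y^3, so AVC = VC/y = 24 - 12y + 3y^2 and MC = dTC/dy = 24 - 24y + 9y^2.
The AVC parabola has its vertex at y = 12/6 = 2, where AVC = 24 - 12·2 + 3·2^2 = $12.
Because $33 ≥ $12, revenue can cover variable cost; the firm operates.
P = MC gives -9 - 24y + 9y^2 = 0, with roots -1/3 and 3. Take the larger (rising MC): y* = 3.
Check: AVC at y = 3 is $15 ≤ P, so revenue covers variable cost.
Profit = P·y − TC = 33·3 − 128 = -$29, a loss, but smaller than the $83 fixed cost the firm would lose by shutting down.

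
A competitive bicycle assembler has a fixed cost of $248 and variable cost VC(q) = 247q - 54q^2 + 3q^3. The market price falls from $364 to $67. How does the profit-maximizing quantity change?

Output falls from 13 to 10

AVC = 247 - 54q + 3q^2, minimized at q = 9 where min AVC = $4. MC = 247 - 108q + 9q^2.
At P = $364 ≥ min AVC, set P = MC on the rising branch: q = 13.
At P = $67 ≥ min AVC, set P = MC: q = 10. The firm stays open but cuts output.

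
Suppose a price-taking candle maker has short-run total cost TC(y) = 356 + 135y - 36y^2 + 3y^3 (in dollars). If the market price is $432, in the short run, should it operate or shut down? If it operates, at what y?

Produce at y = 11

Strip out fixed cost: VC = 135y - 36y^2 + 3y^3. Then AVC = 135 - 36y + 3y^2 and MC = 135 - 72y + 9y^2.
The AVC parabola has its vertex at y = 36/6 = 6, where AVC = 135 - 36·6 + 3·6^2 = $27.
Because $432 ≥ $27, revenue can cover variable cost; the firm operates.
P = MC gives -297 - 72y + 9y^2 = 0, with roots -3 and 11. Take the larger (rising MC): y* = 11.
Check: AVC at y = 11 is $102 ≤ P, so revenue covers variable cost.
Profit = P·y − TC = 432·11 − 1478 = $3274.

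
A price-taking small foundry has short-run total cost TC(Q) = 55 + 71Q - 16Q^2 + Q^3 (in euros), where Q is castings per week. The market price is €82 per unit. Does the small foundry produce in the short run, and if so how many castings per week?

Variable cost is VC = 71Q - 16Q^2 + Q^3, so AVC = VC/Q = 71 - 16Q + Q^2 and MC = dTC/dQ = 71 - 32Q + 3Q^2.
The AVC parabola has its vertex at Q = 16/2 = 8, where AVC = 71 - 16·8 + 8^2 = €7.
Since P = €82 ≥ min AVC = €7, price covers variable cost and the firm should produce.
Solving P = MC: -11 - 32Q + 3Q^2 = 0 ⇒ Q = -1/3 or 11. On the upward-sloping branch, Q* = 11.
Check: AVC at Q = 11 is €16 ≤ P, so revenue covers variable cost.
Profit = P·Q − TC = 82·11 − 231 = €671.

Produce at Q = 11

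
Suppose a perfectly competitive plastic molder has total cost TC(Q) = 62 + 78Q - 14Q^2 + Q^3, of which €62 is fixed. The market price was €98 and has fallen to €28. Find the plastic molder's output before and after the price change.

Output falls from 10 to 0 (the firm shuts down)

MC = 78 - 28Q + 3Q^2; the shutdown threshold is min AVC = €29 (at Q = 7).
At P = €98 ≥ min AVC, set P = MC on the rising branch: Q = 10.
At P = €28 < min AVC = €29, price no longer covers variable cost at any output, so the firm shuts down: Q = 0.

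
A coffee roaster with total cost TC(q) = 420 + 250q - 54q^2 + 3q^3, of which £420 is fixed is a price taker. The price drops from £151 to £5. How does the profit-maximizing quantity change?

AVC = 250 - 54q + 3q^2, minimized at q = 9 where min AVC = £7. MC = 250 - 108q + 9q^2.
With P = £151 above the shutdown price, P = MC gives q = 11.
At P = £5 < min AVC = £7, price no longer covers variable cost at any output, so the firm shuts down: q = 0.

Output falls from 11 to 0 (the firm shuts down)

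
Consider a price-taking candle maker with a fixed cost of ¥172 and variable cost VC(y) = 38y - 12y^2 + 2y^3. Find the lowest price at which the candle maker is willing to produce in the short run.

¥20 per unit

Short-run supply begins at min AVC. From VC = 38y - 12y^2 + 2y^3, AVC = 38 - 12y + 2y^2.
dAVC/dy = -12 + 4y = 0 gives y = 3. min AVC = 38 - 12·3 + 2·3^2 = 20.
The firm shuts down for any P below ¥20.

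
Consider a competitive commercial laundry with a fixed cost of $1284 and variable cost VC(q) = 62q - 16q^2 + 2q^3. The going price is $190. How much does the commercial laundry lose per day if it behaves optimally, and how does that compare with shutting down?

AVC = 62 - 16q + 2q^2; min AVC = $30 at q = 4. Since P = $190 ≥ min AVC, the firm produces.
MC = 62 - 32q + 6q^2. Setting P = MC and taking the root on the rising branch gives q* = 8.
TR = 190·8 = 1520. TC = 1284 + 496 = 1780. Profit = 1520 − 1780 = -$260.
Shutting down would mean losing the fixed cost of $1284, so operating at a loss of $260 is better by $1024.

Profit = -$260 at q = 8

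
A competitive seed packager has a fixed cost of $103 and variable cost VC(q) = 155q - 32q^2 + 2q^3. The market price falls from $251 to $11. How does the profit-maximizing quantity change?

AVC = 155 - 32q + 2q^2, minimized at q = 8 where min AVC = $27. MC = 155 - 64q + 6q^2.
At P = $251 ≥ min AVC, set P = MC on the rising branch: q = 12.
At P = $11 < min AVC = $27, price no longer covers variable cost at any output, so the firm shuts down: q = 0.

Output falls from 12 to 0 (the firm shuts down)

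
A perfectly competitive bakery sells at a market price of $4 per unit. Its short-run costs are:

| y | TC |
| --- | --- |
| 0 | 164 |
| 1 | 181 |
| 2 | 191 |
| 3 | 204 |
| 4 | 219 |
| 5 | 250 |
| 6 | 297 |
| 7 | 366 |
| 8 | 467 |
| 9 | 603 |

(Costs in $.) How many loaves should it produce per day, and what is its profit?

y = 0 (shut down); profit = -$164

Profit at each row (π = 4y − TC): y=0: -164; y=1: -177; y=2: -183; y=3: -192; y=4: -203; y=5: -230; y=6: -273; y=7: -338; y=8: -435; y=9: -567.
Profit is highest at y = 0. Equivalently, the lowest AVC in the table is 40/3 ≈ $13.33 at y = 3, and P = $4 falls below it — price never covers variable cost, so the firm shuts down and loses only its fixed cost.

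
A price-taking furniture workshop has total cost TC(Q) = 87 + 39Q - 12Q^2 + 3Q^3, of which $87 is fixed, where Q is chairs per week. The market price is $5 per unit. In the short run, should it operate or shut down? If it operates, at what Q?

Shut down

From TC, MC = TC'(Q) = 39 - 24Q + 9Q^2 and AVC = VC/Q = 39 - 12Q + 3Q^2.
The AVC parabola has its vertex at Q = 12/6 = 2, where AVC = 39 - 12·2 + 3·2^2 = $27.
With P < min AVC ($5 < $27), every unit sold adds to the loss.
Best response: produce nothing and absorb the $87 fixed cost.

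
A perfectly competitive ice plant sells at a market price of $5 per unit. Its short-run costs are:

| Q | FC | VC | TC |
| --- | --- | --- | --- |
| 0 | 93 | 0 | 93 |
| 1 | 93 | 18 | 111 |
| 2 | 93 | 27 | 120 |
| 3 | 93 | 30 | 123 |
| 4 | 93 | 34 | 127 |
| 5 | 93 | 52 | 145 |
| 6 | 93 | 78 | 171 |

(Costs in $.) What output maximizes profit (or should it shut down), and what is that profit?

Q = 0 (shut down); profit = -$93

Compute π = P·Q − TC at each output: Q=0: -93; Q=1: -106; Q=2: -110; Q=3: -108; Q=4: -107; Q=5: -120; Q=6: -141.
Profit is highest at Q = 0. Equivalently, the lowest AVC in the table is 34/4 ≈ $8.50 at Q = 4, and P = $5 falls below it — price never covers variable cost, so the firm shuts down and loses only its fixed cost.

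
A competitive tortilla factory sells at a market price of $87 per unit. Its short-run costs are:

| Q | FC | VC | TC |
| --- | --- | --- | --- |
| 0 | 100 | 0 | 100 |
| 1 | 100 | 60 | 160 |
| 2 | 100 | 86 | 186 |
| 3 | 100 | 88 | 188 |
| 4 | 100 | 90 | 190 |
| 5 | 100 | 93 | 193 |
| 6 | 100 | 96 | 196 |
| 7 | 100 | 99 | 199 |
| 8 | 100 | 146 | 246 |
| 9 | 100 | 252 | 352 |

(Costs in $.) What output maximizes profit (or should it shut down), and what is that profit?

Q = 8; profit = $450

Profit at each row (π = 87Q − TC): Q=0: -100; Q=1: -73; Q=2: -12; Q=3: 73; Q=4: 158; Q=5: 242; Q=6: 326; Q=7: 410; Q=8: 450; Q=9: 431.
Profit is maximized at Q = 8. AVC there is 146/8 = $18.25 ≤ P, so producing beats shutting down (which would give -$100).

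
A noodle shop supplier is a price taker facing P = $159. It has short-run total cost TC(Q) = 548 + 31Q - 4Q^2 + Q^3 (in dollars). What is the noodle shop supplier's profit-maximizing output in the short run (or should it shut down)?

Strip out fixed cost: VC = 31Q - 4Q^2 + Q^3. Then AVC = 31 - 4Q + Q^2 and MC = 31 - 8Q + 3Q^2.
AVC is minimized where dAVC/dQ = -4 + 2Q = 0, at Q = 2; min AVC = 31 - 4·2 + 2^2 = $27.
Since P = $159 ≥ min AVC = $27, price covers variable cost and the firm should produce.
Solving P = MC: -128 - 8Q + 3Q^2 = 0 ⇒ Q = -16/3 or 8. On the upward-sloping branch, Q* = 8.
Check: AVC at Q = 8 is $63 ≤ P, so revenue covers variable cost.
Profit = P·Q − TC = 159·8 − 1052 = $220.

Produce at Q = 8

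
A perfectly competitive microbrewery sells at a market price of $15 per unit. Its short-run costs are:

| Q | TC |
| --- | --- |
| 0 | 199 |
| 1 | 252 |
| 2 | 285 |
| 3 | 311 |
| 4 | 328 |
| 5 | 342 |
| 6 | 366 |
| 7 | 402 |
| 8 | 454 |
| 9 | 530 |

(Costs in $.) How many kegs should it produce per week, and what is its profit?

Compute π = P·Q − TC at each output: Q=0: -199; Q=1: -237; Q=2: -255; Q=3: -266; Q=4: -268; Q=5: -267; Q=6: -276; Q=7: -297; Q=8: -334; Q=9: -395.
Profit is highest at Q = 0. Equivalently, the lowest AVC in the table is 167/6 ≈ $27.83 at Q = 6, and P = $15 falls below it — price never covers variable cost, so the firm shuts down and loses only its fixed cost.

Q = 0 (shut down); profit = -$199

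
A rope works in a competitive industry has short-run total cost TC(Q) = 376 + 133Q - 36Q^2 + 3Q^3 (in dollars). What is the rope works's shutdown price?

$25 per unit

The firm shuts down when price falls below the minimum of average variable cost. AVC = VC/Q = 133 - 36Q + 3Q^2.
dAVC/dQ = -36 + 6Q = 0 gives Q = 6. min AVC = 133 - 36·6 + 3·6^2 = 25.
So the shutdown price is $25.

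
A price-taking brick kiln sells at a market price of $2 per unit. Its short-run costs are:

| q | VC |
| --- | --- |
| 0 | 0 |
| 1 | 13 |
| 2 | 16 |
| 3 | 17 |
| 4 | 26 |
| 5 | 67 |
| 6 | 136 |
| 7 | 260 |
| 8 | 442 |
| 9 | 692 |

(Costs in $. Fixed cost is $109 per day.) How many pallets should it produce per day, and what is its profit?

q = 0 (shut down); profit = -$109

Tabulate TR − TC: q=0: -109; q=1: -120; q=2: -121; q=3: -120; q=4: -127; q=5: -166; q=6: -233; q=7: -355; q=8: -535; q=9: -783.
Profit is highest at q = 0. Equivalently, the lowest AVC in the table is 17/3 ≈ $5.67 at q = 3, and P = $2 falls below it — price never covers variable cost, so the firm shuts down and loses only its fixed cost.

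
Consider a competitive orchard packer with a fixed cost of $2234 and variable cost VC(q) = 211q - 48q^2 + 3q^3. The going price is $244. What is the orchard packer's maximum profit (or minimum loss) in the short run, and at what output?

Profit = -$56 at q = 11

AVC = 211 - 48q + 3q^2 has its minimum $19 at q = 8; price $244 clears that bar, so the firm operates.
With MC = 211 - 96q + 9q^2, P = MC on the upward-sloping part at q* = 11.
TR = 244·11 = 2684. TC = 2234 + 506 = 2740. Profit = 2684 − 2740 = -$56.
Shutting down would mean losing the fixed cost of $2234, so operating at a loss of $56 is better by $2178.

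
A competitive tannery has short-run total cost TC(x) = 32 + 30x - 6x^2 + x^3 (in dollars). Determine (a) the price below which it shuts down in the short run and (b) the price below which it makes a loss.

AVC = 30 - 6x + x^2; minimized at x = 3, giving min AVC = $21. That is the shutdown price.
ATC = 32/x + 30 - 6x + x^2. Setting dATC/dx = −32/x^2 − 6 + 2x = 0 gives x = 4 (since 2·4^3 − 6·4^2 = 32).
min ATC = 32/4 + 30 − 6·4 + 4^2 = $30. That is the break-even price.
Between these two prices the firm operates at a loss; above $30 it earns a profit.

Shutdown price = $21; break-even price = $30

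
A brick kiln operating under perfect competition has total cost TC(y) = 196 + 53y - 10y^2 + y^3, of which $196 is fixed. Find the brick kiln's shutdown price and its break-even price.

Shutdown price = $28; break-even price = $60

Shutdown price = min AVC. AVC = 53 - 10y + y^2, with vertex at y = 5 and minimum $28.
ATC = 196/y + 53 - 10y + y^2. Setting dATC/dy = −196/y^2 − 10 + 2y = 0 gives y = 7 (since 2·7^3 − 10·7^2 = 196).
min ATC = 196/7 + 53 − 10·7 + 7^2 = $60. That is the break-even price.
Between these two prices the firm operates at a loss; above $60 it earns a profit.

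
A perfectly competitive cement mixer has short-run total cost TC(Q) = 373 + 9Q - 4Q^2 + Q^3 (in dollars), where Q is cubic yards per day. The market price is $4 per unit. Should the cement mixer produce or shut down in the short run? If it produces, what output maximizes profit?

Strip out fixed cost: VC = 9Q - 4Q^2 + Q^3. Then AVC = 9 - 4Q + Q^2 and MC = 9 - 8Q + 3Q^2.
AVC hits its minimum where MC = AVC, at Q = 2, giving min AVC = 9 - 4·2 + 2^2 = $5.
With P < min AVC ($4 < $5), every unit sold adds to the loss.
Best response: produce nothing and absorb the $373 fixed cost.

Shut down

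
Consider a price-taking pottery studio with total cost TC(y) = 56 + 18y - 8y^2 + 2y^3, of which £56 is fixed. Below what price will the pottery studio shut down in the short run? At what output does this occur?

£10 per unit, at y = 2

The shutdown price is the minimum of AVC. VC = 18y - 8y^2 + 2y^3, so AVC = 18 - 8y + 2y^2.
At the minimum of AVC, MC = AVC. MC = 18 - 16y + 6y^2; setting MC = AVC gives 4y^2 - 8y = 0, so y = 2. min AVC = 10.
So the shutdown price is £10.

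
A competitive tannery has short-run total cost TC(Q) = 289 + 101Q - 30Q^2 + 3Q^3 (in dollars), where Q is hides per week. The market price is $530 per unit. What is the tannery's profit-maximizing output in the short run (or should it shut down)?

Variable cost is VC = 101Q - 30Q^2 + 3Q^3, so AVC = VC/Q = 101 - 30Q + 3Q^2 and MC = dTC/dQ = 101 - 60Q + 9Q^2.
The AVC parabola has its vertex at Q = 30/6 = 5, where AVC = 101 - 30·5 + 3·5^2 = $26.
Because $530 ≥ $26, revenue can cover variable cost; the firm operates.
Set P = MC: 530 = 101 - 60Q + 9Q^2 → -429 - 60Q + 9Q^2 = 0. The roots are Q = -13/3 and Q = 11; the profit-maximizing output is on the rising part of MC, so Q* = 11.
Check: AVC at Q = 11 is $134 ≤ P, so revenue covers variable cost.
Profit = P·Q − TC = 530·11 − 1763 = $4067.

Produce at Q = 11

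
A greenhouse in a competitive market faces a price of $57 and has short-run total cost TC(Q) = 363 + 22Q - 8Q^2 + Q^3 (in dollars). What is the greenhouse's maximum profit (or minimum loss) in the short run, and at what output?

Profit = -$69 at Q = 7

AVC = 22 - 8Q + Q^2 has its minimum $6 at Q = 4; price $57 clears that bar, so the firm operates.
MC = 22 - 16Q + 3Q^2. Setting P = MC and taking the root on the rising branch gives Q* = 7.
TR = 57·7 = 399. TC = 363 + 105 = 468. Profit = 399 − 468 = -$69.
By producing, the firm covers all variable cost plus $294 of fixed cost; shutting down would lose the full $363.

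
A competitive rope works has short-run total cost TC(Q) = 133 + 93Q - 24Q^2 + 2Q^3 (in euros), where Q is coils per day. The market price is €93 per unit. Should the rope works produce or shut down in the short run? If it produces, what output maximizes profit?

Produce at Q = 8

From TC, MC = TC'(Q) = 93 - 48Q + 6Q^2 and AVC = VC/Q = 93 - 24Q + 2Q^2.
The AVC parabola has its vertex at Q = 24/4 = 6, where AVC = 93 - 24·6 + 2·6^2 = €21.
P = €93 exceeds min AVC = €21, so the firm stays open.
P = MC gives -48Q + 6Q^2 = 0, with roots 0 and 8. Take the larger (rising MC): Q* = 8.
Check: AVC at Q = 8 is €29 ≤ P, so revenue covers variable cost.
Profit = P·Q − TC = 93·8 − 365 = €379.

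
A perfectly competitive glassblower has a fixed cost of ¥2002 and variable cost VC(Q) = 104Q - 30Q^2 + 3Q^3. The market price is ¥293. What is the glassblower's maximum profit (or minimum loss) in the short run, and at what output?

AVC = 104 - 30Q + 3Q^2; min AVC = ¥29 at Q = 5. Since P = ¥293 ≥ min AVC, the firm produces.
With MC = 104 - 60Q + 9Q^2, P = MC on the upward-sloping part at Q* = 9.
TR = 293·9 = 2637. TC = 2002 + 693 = 2695. Profit = 2637 − 2695 = -¥58.
That loss of ¥58 beats the ¥2002 the firm would lose by shutting down; producing recovers ¥1944 of fixed cost.

Profit = -¥58 at Q = 9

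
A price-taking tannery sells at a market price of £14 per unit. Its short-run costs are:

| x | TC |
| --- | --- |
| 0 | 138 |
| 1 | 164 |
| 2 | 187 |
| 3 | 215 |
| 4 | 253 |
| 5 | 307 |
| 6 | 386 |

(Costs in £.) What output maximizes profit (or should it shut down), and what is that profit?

x = 0 (shut down); profit = -£138

Tabulate TR − TC: x=0: -138; x=1: -150; x=2: -159; x=3: -173; x=4: -197; x=5: -237; x=6: -302.
Profit is highest at x = 0. Equivalently, the lowest AVC in the table is 49/2 ≈ £24.50 at x = 2, and P = £14 falls below it — price never covers variable cost, so the firm shuts down and loses only its fixed cost.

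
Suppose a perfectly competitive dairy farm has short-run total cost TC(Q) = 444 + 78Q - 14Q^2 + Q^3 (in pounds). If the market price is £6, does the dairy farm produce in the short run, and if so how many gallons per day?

Strip out fixed cost: VC = 78Q - 14Q^2 + Q^3. Then AVC = 78 - 14Q + Q^2 and MC = 78 - 28Q + 3Q^2.
The AVC parabola has its vertex at Q = 14/2 = 7, where AVC = 78 - 14·7 + 7^2 = £29.
Since P = £6 < min AVC = £29, price fails to cover variable cost at any output.
Best response: produce nothing and absorb the £444 fixed cost.

Shut down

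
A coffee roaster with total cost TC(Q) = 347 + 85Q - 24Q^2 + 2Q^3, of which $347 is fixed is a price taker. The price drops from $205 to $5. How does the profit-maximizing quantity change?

Output falls from 10 to 0 (the firm shuts down)

MC = 85 - 48Q + 6Q^2; the shutdown threshold is min AVC = $13 (at Q = 6).
With P = $205 above the shutdown price, P = MC gives Q = 10.
At P = $5 < min AVC = $13, price no longer covers variable cost at any output, so the firm shuts down: Q = 0.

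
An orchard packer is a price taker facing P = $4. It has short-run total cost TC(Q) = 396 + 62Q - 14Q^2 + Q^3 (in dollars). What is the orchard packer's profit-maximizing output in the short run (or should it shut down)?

Shut down

Strip out fixed cost: VC = 62Q - 14Q^2 + Q^3. Then AVC = 62 - 14Q + Q^2 and MC = 62 - 28Q + 3Q^2.
AVC is minimized where dAVC/dQ = -14 + 2Q = 0, at Q = 7; min AVC = 62 - 14·7 + 7^2 = $13.
With P < min AVC ($4 < $13), every unit sold adds to the loss.
Best response: produce nothing and absorb the $396 fixed cost.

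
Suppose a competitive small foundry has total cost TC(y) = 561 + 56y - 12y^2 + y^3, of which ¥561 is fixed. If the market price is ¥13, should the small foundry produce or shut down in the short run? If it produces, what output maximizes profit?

From TC, MC = TC'(y) = 56 - 24y + 3y^2 and AVC = VC/y = 56 - 12y + y^2.
AVC is minimized where dAVC/dy = -12 + 2y = 0, at y = 6; min AVC = 56 - 12·6 + 6^2 = ¥20.
With P < min AVC (¥13 < ¥20), every unit sold adds to the loss.
The firm minimizes its loss by shutting down and losing only its fixed cost of ¥561.

Shut down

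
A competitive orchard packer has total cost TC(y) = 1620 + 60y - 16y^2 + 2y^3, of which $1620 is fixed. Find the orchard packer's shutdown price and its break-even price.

Shutdown price = min AVC. AVC = 60 - 16y + 2y^2, with vertex at y = 4 and minimum $28.
ATC = 1620/y + 60 - 16y + 2y^2. Setting dATC/dy = −1620/y^2 − 16 + 4y = 0 gives y = 9 (since 4·9^3 − 16·9^2 = 1620).
min ATC = 1620/9 + 60 − 16·9 + 2·9^2 = $258. That is the break-even price.
For $28 ≤ P < $258 the firm produces at a loss; below $28 it shuts down.

Shutdown price = $28; break-even price = $258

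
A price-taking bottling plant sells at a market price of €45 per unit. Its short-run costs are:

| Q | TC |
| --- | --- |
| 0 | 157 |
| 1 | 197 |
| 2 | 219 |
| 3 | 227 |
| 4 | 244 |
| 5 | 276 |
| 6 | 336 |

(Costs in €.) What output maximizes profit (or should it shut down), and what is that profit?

Q = 5; profit = -€51

Compute π = P·Q − TC at each output: Q=0: -157; Q=1: -152; Q=2: -129; Q=3: -92; Q=4: -64; Q=5: -51; Q=6: -66.
Profit is maximized at Q = 5. AVC there is 119/5 = €23.80 ≤ P, so producing beats shutting down (which would give -€157).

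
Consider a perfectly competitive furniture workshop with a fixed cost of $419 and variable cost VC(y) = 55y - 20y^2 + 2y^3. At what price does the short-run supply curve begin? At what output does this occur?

$5 per unit, at y = 5

Short-run supply begins at min AVC. From VC = 55y - 20y^2 + 2y^3, AVC = 55 - 20y + 2y^2.
At the minimum of AVC, MC = AVC. MC = 55 - 40y + 6y^2; setting MC = AVC gives 4y^2 - 20y = 0, so y = 5. min AVC = 5.
For P < $5 the firm produces nothing.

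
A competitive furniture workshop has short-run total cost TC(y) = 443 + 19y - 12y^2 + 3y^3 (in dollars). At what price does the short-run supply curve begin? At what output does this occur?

$7 per unit, at y = 2

The shutdown price is the minimum of AVC. VC = 19y - 12y^2 + 3y^3, so AVC = 19 - 12y + 3y^2.
At the minimum of AVC, MC = AVC. MC = 19 - 24y + 9y^2; setting MC = AVC gives 6y^2 - 12y = 0, so y = 2. min AVC = 7.
The firm shuts down for any P below $7.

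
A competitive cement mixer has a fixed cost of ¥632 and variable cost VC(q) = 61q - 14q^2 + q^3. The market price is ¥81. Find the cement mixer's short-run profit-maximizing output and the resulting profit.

AVC = 61 - 14q + q^2 has its minimum ¥12 at q = 7; price ¥81 clears that bar, so the firm operates.
MC = 61 - 28q + 3q^2. Setting P = MC and taking the root on the rising branch gives q* = 10.
TR = 81·10 = 810. TC = 632 + 210 = 842. Profit = 810 − 842 = -¥32.
Shutting down would mean losing the fixed cost of ¥632, so operating at a loss of ¥32 is better by ¥600.

Profit = -¥32 at q = 10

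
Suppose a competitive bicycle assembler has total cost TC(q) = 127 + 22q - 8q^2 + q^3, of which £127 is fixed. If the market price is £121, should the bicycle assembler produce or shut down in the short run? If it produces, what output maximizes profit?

Produce at q = 9

Variable cost is VC = 22q - 8q^2 + q^3, so AVC = VC/q = 22 - 8q + q^2 and MC = dTC/dq = 22 - 16q + 3q^2.
AVC is minimized where dAVC/dq = -8 + 2q = 0, at q = 4; min AVC = 22 - 8·4 + 4^2 = £6.
Because £121 ≥ £6, revenue can cover variable cost; the firm operates.
P = MC gives -99 - 16q + 3q^2 = 0, with roots -11/3 and 9. Take the larger (rising MC): q* = 9.
Check: AVC at q = 9 is £31 ≤ P, so revenue covers variable cost.
Profit = P·q − TC = 121·9 − 406 = £683.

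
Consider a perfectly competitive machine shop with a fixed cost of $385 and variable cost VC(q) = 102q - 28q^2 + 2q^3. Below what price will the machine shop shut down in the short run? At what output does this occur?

The firm shuts down when price falls below the minimum of average variable cost. AVC = VC/q = 102 - 28q + 2q^2.
dAVC/dq = -28 + 4q = 0 gives q = 7. min AVC = 102 - 28·7 + 2·7^2 = 4.
For P < $4 the firm produces nothing.

$4 per unit, at q = 7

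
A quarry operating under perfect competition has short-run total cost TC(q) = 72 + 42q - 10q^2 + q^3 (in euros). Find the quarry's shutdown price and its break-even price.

AVC = 42 - 10q + q^2; minimized at q = 5, giving min AVC = €17. That is the shutdown price.
ATC = 72/q + 42 - 10q + q^2. Setting dATC/dq = −72/q^2 − 10 + 2q = 0 gives q = 6 (since 2·6^3 − 10·6^2 = 72).
min ATC = 72/6 + 42 − 10·6 + 6^2 = €30. That is the break-even price.
Between these two prices the firm operates at a loss; above €30 it earns a profit.

Shutdown price = €17; break-even price = €30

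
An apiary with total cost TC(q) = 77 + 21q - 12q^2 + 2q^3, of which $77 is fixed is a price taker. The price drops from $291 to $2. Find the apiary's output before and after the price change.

MC = 21 - 24q + 6q^2; the shutdown threshold is min AVC = $3 (at q = 3).
With P = $291 above the shutdown price, P = MC gives q = 9.
At P = $2 < min AVC = $3, price no longer covers variable cost at any output, so the firm shuts down: q = 0.

Output falls from 9 to 0 (the firm shuts down)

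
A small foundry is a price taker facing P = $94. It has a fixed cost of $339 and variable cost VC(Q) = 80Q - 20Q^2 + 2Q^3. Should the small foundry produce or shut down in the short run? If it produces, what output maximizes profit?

Produce at Q = 7

Strip out fixed cost: VC = 80Q - 20Q^2 + 2Q^3. Then AVC = 80 - 20Q + 2Q^2 and MC = 80 - 40Q + 6Q^2.
AVC is minimized where dAVC/dQ = -20 + 4Q = 0, at Q = 5; min AVC = 80 - 20·5 + 2·5^2 = $30.
Because $94 ≥ $30, revenue can cover variable cost; the firm operates.
Set P = MC: 94 = 80 - 40Q + 6Q^2 → -14 - 40Q + 6Q^2 = 0. The roots are Q = -1/3 and Q = 7; the profit-maximizing output is on the rising part of MC, so Q* = 7.
Check: AVC at Q = 7 is $38 ≤ P, so revenue covers variable cost.
Profit = P·Q − TC = 94·7 − 605 = $53.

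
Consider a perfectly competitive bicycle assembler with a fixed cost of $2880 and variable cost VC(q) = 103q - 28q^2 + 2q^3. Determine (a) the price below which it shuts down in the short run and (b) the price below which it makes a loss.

Shutdown price = min AVC. AVC = 103 - 28q + 2q^2, with vertex at q = 7 and minimum $5.
ATC = 2880/q + 103 - 28q + 2q^2. Setting dATC/dq = −2880/q^2 − 28 + 4q = 0 gives q = 12 (since 4·12^3 − 28·12^2 = 2880).
min ATC = 2880/12 + 103 − 28·12 + 2·12^2 = $295. That is the break-even price.
For $5 ≤ P < $295 the firm produces at a loss; below $5 it shuts down.

Shutdown price = $5; break-even price = $295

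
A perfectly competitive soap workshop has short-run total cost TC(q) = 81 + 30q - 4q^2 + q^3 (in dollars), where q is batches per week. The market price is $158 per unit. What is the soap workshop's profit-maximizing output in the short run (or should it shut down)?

Strip out fixed cost: VC = 30q - 4q^2 + q^3. Then AVC = 30 - 4q + q^2 and MC = 30 - 8q + 3q^2.
AVC is minimized where dAVC/dq = -4 + 2q = 0, at q = 2; min AVC = 30 - 4·2 + 2^2 = $26.
Because $158 ≥ $26, revenue can cover variable cost; the firm operates.
Solving P = MC: -128 - 8q + 3q^2 = 0 ⇒ q = -16/3 or 8. On the upward-sloping branch, q* = 8.
Check: AVC at q = 8 is $62 ≤ P, so revenue covers variable cost.
Profit = P·q − TC = 158·8 − 577 = $687.

Produce at q = 8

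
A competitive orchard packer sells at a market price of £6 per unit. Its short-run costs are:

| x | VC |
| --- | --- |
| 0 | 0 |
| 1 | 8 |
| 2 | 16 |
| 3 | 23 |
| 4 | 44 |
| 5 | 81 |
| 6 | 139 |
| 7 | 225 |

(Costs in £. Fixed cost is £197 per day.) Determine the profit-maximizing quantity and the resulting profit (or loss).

x = 0 (shut down); profit = -£197

Compute π = P·x − TC at each output: x=0: -197; x=1: -199; x=2: -201; x=3: -202; x=4: -217; x=5: -248; x=6: -300; x=7: -380.
Profit is highest at x = 0. Equivalently, the lowest AVC in the table is 23/3 ≈ £7.67 at x = 3, and P = £6 falls below it — price never covers variable cost, so the firm shuts down and loses only its fixed cost.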